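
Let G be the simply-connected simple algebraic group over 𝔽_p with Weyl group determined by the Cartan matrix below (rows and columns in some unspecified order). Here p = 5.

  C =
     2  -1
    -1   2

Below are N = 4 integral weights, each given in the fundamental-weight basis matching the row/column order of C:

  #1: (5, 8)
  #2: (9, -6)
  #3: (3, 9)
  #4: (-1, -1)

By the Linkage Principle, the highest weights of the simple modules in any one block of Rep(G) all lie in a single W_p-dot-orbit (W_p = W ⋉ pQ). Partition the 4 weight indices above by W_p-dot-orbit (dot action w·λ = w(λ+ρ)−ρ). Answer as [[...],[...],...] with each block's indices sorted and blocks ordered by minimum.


Cartan matrix: type A_2 (|W|=6); un-permuting the 2 rows.

Folding the 4 weights λ_j+ρ into Ā_5 (reps in the given 2-coord order):

  [1] (1, 4);  [2] (0, 0);  [3] (1, 4);  [4] (0, 0)

These 4 weights hit 2 W_5-dot-orbits; sizes (2, 2):

[[1, 3], [2, 4]]


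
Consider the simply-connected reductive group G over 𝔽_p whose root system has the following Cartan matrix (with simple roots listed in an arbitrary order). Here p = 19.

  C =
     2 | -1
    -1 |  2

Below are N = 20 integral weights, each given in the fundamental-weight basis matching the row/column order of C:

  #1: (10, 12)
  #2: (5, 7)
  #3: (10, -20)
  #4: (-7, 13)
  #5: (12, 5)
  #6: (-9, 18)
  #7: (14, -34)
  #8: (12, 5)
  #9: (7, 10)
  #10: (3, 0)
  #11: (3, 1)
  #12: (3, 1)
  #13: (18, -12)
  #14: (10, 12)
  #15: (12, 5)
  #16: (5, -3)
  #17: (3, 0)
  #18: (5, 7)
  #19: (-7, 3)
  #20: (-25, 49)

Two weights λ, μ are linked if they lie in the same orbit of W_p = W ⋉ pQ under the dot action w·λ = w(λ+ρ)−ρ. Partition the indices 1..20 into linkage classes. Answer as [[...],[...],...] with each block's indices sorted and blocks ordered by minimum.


Cartan matrix: type A_2 (|W|=6); un-permuting the 2 rows.

λ_j+ρ reflected into Ā_19 (⟨·,θ^∨⟩≤19); 2-tuples as given:

  λ_1+ρ ↦ (6, 8) · λ_2+ρ ↦ (6, 8) · λ_3+ρ ↦ (8, 11) · λ_4+ρ ↦ (6, 8) · λ_5+ρ ↦ (13, 6) · λ_6+ρ ↦ (8, 11) · λ_7+ρ ↦ (4, 1) · λ_8+ρ ↦ (13, 6) · λ_9+ρ ↦ (8, 11) · λ_10+ρ ↦ (4, 1) · λ_11+ρ ↦ (4, 2) · λ_12+ρ ↦ (4, 2) · λ_13+ρ ↦ (8, 11) · λ_14+ρ ↦ (6, 8) · λ_15+ρ ↦ (13, 6) · λ_16+ρ ↦ (4, 2) · λ_17+ρ ↦ (4, 1) · λ_18+ρ ↦ (6, 8) · λ_19+ρ ↦ (4, 2) · λ_20+ρ ↦ (5, 7)

These 20 weights hit 6 W_19-dot-orbits; sizes (5, 4, 3, 3, 4, 1):

[[1, 2, 4, 14, 18], [3, 6, 9, 13], [5, 8, 15], [7, 10, 17], [11, 12, 16, 19], [20]]


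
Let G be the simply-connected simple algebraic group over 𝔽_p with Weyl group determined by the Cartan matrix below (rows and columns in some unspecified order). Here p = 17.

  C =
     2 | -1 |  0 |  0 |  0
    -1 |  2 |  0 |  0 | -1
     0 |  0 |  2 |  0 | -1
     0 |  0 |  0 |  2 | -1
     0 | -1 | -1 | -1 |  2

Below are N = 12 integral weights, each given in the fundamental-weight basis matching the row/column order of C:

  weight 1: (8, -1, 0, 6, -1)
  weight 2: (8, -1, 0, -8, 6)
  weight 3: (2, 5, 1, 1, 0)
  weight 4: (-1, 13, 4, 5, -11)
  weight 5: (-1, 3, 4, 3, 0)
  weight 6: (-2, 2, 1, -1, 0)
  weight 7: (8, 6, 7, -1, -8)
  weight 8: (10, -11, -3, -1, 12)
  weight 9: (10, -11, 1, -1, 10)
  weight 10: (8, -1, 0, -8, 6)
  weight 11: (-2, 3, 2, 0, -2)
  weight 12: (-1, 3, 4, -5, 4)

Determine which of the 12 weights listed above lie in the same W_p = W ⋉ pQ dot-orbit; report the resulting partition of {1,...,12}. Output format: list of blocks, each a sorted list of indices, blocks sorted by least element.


Root system D_5: the 5×5 matrix C matches after relabeling.

Each λ_j+ρ reduced to Ā_17; 5-tuples below use C's row order:

    [1] (9, 0, 1, 7, 0)
    [2] (9, 0, 1, 7, 0)
    [3] (3, 2, 2, 2, 1)
    [4] (0, 2, 5, 4, 1)
    [5] (0, 2, 5, 4, 1)
    [6] (1, 2, 2, 0, 1)
    [7] (9, 0, 1, 7, 0)
    [8] (1, 2, 2, 0, 1)
    [9] (1, 2, 2, 0, 1)
    [10] (9, 0, 1, 7, 0)
    [11] (1, 2, 2, 0, 1)
    [12] (0, 2, 5, 4, 1)

Partition of {1..12} into 4 W_17-dot-orbits:

[[1, 2, 7, 10], [3], [4, 5, 12], [6, 8, 9, 11]]


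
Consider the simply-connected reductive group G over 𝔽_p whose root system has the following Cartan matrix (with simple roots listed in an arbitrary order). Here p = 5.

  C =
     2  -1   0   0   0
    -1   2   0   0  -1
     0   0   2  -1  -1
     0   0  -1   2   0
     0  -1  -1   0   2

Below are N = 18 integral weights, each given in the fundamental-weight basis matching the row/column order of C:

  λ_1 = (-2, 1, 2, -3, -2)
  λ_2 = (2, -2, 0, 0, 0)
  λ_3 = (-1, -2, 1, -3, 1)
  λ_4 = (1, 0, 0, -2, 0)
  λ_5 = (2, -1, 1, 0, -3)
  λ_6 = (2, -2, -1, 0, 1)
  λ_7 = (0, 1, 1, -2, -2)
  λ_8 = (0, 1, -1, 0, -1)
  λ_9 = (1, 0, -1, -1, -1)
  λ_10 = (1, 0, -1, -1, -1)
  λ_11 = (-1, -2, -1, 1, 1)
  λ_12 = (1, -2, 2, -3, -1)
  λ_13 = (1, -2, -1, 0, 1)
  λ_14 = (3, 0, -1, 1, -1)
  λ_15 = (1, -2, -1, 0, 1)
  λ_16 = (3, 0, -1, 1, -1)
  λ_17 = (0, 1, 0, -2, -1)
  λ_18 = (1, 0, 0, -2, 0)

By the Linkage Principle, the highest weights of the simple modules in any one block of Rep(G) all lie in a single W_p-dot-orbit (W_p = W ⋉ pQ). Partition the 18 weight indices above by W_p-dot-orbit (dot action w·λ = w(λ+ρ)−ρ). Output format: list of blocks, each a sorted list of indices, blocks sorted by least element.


Dynkin diagram of C (from the 8 off-diagonal −1 entries): A_5.

λ_j+ρ reflected into Ā_5 (⟨·,θ^∨⟩≤5); 5-tuples as given:

  λ_1+ρ ↦ (1, 0, 0, 2, 1);  λ_2+ρ ↦ (2, 1, 1, 1, 0);  λ_3+ρ ↦ (1, 0, 0, 2, 1);  λ_4+ρ ↦ (2, 1, 0, 1, 1);  λ_5+ρ ↦ (1, 2, 0, 1, 0);  λ_6+ρ ↦ (2, 1, 0, 1, 1);  λ_7+ρ ↦ (1, 1, 0, 1, 1);  λ_8+ρ ↦ (1, 2, 0, 1, 0);  λ_9+ρ ↦ (2, 1, 0, 0, 0);  λ_10+ρ ↦ (2, 1, 0, 0, 0);  λ_11+ρ ↦ (1, 0, 0, 2, 1);  λ_12+ρ ↦ (1, 0, 0, 2, 1);  λ_13+ρ ↦ (1, 1, 0, 1, 1);  λ_14+ρ ↦ (2, 1, 0, 0, 0);  λ_15+ρ ↦ (1, 1, 0, 1, 1);  λ_16+ρ ↦ (2, 1, 0, 0, 0);  λ_17+ρ ↦ (1, 2, 0, 1, 0);  λ_18+ρ ↦ (2, 1, 0, 1, 1)

The 18 indices split into 6 linkage classes (same alcove rep ⇔ same W_5-dot-orbit):

[[1, 3, 11, 12], [2], [4, 6, 18], [5, 8, 17], [7, 13, 15], [9, 10, 14, 16]]


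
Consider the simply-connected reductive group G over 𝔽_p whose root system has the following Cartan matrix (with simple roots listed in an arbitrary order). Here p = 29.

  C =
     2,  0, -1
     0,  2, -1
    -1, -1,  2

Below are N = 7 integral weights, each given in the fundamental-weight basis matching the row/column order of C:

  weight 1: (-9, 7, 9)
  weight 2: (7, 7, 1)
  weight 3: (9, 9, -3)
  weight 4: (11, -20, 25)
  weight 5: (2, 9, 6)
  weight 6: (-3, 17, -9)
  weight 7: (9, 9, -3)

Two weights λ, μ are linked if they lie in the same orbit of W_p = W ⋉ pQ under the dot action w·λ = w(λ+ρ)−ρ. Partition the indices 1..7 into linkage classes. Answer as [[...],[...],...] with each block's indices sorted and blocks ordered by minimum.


Cartan matrix: type A_3 (|W|=24); un-permuting the 3 rows.

Folding the 7 weights λ_j+ρ into Ā_29 (reps in the given 3-coord order):

  λ_1 → (8, 8, 2)
  λ_2 → (8, 8, 2)
  λ_3 → (8, 8, 2)
  λ_4 → (3, 10, 7)
  λ_5 → (3, 10, 7)
  λ_6 → (8, 8, 2)
  λ_7 → (8, 8, 2)

These 7 weights hit 2 W_29-dot-orbits; sizes (5, 2):

[[1, 2, 3, 6, 7], [4, 5]]


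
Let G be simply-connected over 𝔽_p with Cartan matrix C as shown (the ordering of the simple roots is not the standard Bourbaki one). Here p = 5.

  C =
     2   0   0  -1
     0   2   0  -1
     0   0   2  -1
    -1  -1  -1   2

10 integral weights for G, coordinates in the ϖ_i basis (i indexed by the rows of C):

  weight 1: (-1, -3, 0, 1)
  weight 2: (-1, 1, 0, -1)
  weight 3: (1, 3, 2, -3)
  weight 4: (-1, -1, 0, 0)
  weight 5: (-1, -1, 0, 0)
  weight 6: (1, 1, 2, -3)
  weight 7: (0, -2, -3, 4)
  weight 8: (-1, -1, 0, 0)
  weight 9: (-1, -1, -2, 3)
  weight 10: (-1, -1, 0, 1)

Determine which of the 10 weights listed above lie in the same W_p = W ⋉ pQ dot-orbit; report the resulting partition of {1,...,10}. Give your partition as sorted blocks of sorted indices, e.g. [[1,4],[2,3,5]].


C ↔ D_4 under row/col permutation; |W(D_4)| = 192.

λ_j+ρ reflected into Ā_5 (⟨·,θ^∨⟩≤5); 4-tuples as given:

  λ_1+ρ ↦ (0, 2, 1, 0) · λ_2+ρ ↦ (0, 2, 1, 0) · λ_3+ρ ↦ (0, 2, 1, 0) · λ_4+ρ ↦ (0, 0, 1, 1) · λ_5+ρ ↦ (0, 0, 1, 1) · λ_6+ρ ↦ (0, 0, 1, 2) · λ_7+ρ ↦ (0, 0, 1, 1) · λ_8+ρ ↦ (0, 0, 1, 1) · λ_9+ρ ↦ (0, 0, 1, 1) · λ_10+ρ ↦ (0, 0, 1, 2)

3 distinct reps among the 10 weights ⇒ 3 W_5-linkage classes:

[[1, 2, 3], [4, 5, 7, 8, 9], [6, 10]]


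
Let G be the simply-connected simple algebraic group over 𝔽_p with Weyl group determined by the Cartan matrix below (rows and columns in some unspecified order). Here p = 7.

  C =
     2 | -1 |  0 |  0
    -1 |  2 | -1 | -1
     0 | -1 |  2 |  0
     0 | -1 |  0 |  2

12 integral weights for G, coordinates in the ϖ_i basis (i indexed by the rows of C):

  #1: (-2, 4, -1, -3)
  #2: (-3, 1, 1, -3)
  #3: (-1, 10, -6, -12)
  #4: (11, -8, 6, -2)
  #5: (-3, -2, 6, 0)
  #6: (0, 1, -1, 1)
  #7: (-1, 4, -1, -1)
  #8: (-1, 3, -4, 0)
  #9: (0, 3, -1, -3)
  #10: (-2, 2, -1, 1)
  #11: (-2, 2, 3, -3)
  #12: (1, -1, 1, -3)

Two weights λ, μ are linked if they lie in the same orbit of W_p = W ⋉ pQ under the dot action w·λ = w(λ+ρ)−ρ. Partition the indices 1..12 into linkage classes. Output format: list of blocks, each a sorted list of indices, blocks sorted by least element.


C ↔ D_4 under row/col permutation; |W(D_4)| = 192.

λ_j+ρ reflected into Ā_7 (⟨·,θ^∨⟩≤7); 4-tuples as given:

    λ_1+ρ ↦ (1, 2, 0, 2)
    λ_2+ρ ↦ (0, 2, 0, 0)
    λ_3+ρ ↦ (1, 0, 4, 2)
    λ_4+ρ ↦ (1, 0, 4, 2)
    λ_5+ρ ↦ (1, 0, 4, 2)
    λ_6+ρ ↦ (1, 2, 0, 2)
    λ_7+ρ ↦ (0, 2, 0, 0)
    λ_8+ρ ↦ (0, 1, 3, 1)
    λ_9+ρ ↦ (1, 2, 0, 2)
    λ_10+ρ ↦ (1, 2, 0, 2)
    λ_11+ρ ↦ (1, 0, 4, 2)
    λ_12+ρ ↦ (0, 2, 0, 0)

These 12 weights hit 4 W_7-dot-orbits; sizes (4, 3, 4, 1):

[[1, 6, 9, 10], [2, 7, 12], [3, 4, 5, 11], [8]]


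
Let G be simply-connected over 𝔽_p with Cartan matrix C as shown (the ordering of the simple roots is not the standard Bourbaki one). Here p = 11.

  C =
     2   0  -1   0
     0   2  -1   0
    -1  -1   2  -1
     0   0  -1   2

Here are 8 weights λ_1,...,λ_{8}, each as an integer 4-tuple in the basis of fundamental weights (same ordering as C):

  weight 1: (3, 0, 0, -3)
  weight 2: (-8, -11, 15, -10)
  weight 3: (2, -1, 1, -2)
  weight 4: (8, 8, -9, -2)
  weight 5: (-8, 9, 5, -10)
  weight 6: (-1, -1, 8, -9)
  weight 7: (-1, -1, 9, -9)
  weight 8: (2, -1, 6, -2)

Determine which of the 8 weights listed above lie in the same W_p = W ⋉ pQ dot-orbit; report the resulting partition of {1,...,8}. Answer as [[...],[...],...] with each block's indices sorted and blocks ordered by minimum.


C ↔ D_4 under row/col permutation; |W(D_4)| = 192.

Ā_11 reps of the 8 weights (D_4, coords as presented):

  [1] (3, 0, 1, 1);  [2] (3, 0, 1, 1);  [3] (3, 0, 1, 1);  [4] (0, 0, 1, 8);  [5] (3, 0, 1, 1);  [6] (0, 0, 1, 8);  [7] (0, 0, 1, 8);  [8] (3, 0, 1, 1)

The 8 indices split into 2 linkage classes (same alcove rep ⇔ same W_11-dot-orbit):

[[1, 2, 3, 5, 8], [4, 6, 7]]


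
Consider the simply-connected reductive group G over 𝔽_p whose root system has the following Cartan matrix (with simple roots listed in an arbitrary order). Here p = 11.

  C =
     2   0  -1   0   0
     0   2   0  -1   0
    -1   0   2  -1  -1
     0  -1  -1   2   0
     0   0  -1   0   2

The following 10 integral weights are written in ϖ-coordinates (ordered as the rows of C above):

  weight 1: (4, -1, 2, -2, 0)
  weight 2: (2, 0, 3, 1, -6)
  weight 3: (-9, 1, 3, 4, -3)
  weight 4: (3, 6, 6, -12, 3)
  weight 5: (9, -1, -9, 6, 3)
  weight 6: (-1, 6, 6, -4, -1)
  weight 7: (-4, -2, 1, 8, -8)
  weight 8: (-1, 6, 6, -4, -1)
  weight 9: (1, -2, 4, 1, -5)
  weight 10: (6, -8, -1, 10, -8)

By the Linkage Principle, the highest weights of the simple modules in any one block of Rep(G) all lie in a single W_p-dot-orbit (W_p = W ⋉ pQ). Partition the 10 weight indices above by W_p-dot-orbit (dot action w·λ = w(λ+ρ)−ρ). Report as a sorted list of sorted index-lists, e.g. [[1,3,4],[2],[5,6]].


D_5 Cartan matrix, 5 simple roots permuted; ρ=(1,1,1,1,1).

W_11-reps of the 10 weights in Ā_11 (same 5-coord order as C):

  λ_1+ρ ↦ (5, 1, 2, 0, 1)
  λ_2+ρ ↦ (2, 1, 1, 1, 4)
  λ_3+ρ ↦ (2, 1, 1, 1, 4)
  λ_4+ρ ↦ (0, 0, 0, 4, 0)
  λ_5+ρ ↦ (2, 1, 1, 1, 4)
  λ_6+ρ ↦ (0, 0, 0, 4, 0)
  λ_7+ρ ↦ (5, 1, 2, 0, 1)
  λ_8+ρ ↦ (0, 0, 0, 4, 0)
  λ_9+ρ ↦ (2, 1, 1, 1, 4)
  λ_10+ρ ↦ (0, 0, 0, 4, 0)

Linkage partition of the 10 weights (3 classes, p=11):

[[1, 7], [2, 3, 5, 9], [4, 6, 8, 10]]


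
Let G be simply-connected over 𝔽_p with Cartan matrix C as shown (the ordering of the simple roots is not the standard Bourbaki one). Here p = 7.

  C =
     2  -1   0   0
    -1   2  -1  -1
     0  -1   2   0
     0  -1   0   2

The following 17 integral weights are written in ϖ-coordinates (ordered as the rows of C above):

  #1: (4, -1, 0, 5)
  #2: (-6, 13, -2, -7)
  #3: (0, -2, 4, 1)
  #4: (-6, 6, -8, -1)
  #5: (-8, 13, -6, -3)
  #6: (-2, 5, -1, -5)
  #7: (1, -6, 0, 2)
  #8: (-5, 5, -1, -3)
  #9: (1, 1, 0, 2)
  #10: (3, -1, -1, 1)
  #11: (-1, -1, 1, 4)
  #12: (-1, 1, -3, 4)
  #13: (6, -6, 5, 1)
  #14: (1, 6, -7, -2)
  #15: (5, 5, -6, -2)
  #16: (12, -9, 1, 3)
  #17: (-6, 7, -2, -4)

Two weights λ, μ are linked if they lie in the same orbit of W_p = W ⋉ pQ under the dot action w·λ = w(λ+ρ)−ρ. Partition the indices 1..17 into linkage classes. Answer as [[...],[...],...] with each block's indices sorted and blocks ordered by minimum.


D_4 Cartan matrix, 4 simple roots permuted; ρ=(1,1,1,1).

λ_j+ρ reflected into Ā_7 (⟨·,θ^∨⟩≤7); 4-tuples as given:

  λ_1 → (0, 1, 4, 1) · λ_2 → (0, 1, 4, 1) · λ_3 → (0, 1, 4, 1) · λ_4 → (0, 0, 2, 5) · λ_5 → (0, 0, 2, 5) · λ_6 → (1, 1, 0, 4) · λ_7 → (1, 1, 0, 2) · λ_8 → (4, 0, 0, 2) · λ_9 → (1, 1, 0, 2) · λ_10 → (4, 0, 0, 2) · λ_11 → (0, 0, 2, 5) · λ_12 → (0, 0, 2, 5) · λ_13 → (1, 1, 0, 2) · λ_14 → (0, 1, 4, 1) · λ_15 → (1, 1, 0, 4) · λ_16 → (1, 1, 0, 2) · λ_17 → (4, 0, 0, 2)

These 17 weights hit 5 W_7-dot-orbits; sizes (4, 4, 2, 4, 3):

[[1, 2, 3, 14], [4, 5, 11, 12], [6, 15], [7, 9, 13, 16], [8, 10, 17]]


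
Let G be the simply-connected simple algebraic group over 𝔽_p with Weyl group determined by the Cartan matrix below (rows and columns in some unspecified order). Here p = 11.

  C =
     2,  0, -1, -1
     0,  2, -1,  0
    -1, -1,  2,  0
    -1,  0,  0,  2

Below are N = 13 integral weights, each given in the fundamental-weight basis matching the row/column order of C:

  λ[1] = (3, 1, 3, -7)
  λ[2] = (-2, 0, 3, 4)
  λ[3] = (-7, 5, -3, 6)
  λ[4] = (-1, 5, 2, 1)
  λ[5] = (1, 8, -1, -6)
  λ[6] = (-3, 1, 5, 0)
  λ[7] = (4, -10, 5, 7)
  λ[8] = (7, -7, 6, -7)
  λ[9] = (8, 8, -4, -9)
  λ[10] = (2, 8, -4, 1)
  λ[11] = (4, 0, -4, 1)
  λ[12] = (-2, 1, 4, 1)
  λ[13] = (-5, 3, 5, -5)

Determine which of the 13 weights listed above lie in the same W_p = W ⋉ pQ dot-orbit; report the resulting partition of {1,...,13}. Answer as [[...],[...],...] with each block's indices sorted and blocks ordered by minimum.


C ↔ A_4 under row/col permutation; |W(A_4)| = 120.

Ā_11 reps of the 13 weights (A_4, coords as presented):

  [1] (2, 2, 2, 4) · [2] (1, 1, 3, 4) · [3] (1, 2, 4, 1) · [4] (0, 6, 3, 2) · [5] (0, 6, 3, 2) · [6] (1, 2, 4, 1) · [7] (2, 2, 1, 0) · [8] (2, 2, 1, 2) · [9] (2, 2, 1, 2) · [10] (0, 6, 3, 2) · [11] (2, 2, 1, 2) · [12] (1, 2, 4, 1) · [13] (2, 2, 2, 4)

These 13 weights hit 6 W_11-dot-orbits; sizes (2, 1, 3, 3, 1, 3):

[[1, 13], [2], [3, 6, 12], [4, 5, 10], [7], [8, 9, 11]]


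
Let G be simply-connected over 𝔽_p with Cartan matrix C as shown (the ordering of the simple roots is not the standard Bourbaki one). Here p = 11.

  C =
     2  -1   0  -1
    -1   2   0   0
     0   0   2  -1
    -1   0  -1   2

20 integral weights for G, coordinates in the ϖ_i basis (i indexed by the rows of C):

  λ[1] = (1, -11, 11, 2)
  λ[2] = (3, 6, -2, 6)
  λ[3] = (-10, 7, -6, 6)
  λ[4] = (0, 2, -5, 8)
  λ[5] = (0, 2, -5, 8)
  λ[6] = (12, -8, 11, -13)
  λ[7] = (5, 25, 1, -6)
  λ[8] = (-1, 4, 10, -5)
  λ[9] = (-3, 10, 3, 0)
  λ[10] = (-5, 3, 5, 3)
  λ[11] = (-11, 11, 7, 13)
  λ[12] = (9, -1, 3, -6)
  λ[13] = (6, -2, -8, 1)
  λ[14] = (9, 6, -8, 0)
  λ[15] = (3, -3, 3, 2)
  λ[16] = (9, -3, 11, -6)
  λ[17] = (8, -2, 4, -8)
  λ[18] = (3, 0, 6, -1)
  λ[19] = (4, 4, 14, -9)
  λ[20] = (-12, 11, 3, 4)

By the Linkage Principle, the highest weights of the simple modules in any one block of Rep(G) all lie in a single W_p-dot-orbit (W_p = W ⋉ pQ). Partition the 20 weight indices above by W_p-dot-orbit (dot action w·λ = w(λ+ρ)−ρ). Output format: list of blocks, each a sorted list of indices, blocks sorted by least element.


Cartan matrix: type A_4 (|W|=120); un-permuting the 4 rows.

Ā_11 reps of the 20 weights (A_4, coords as presented):

  1: (1, 3, 1, 4)
  2: (4, 0, 6, 0)
  3: (1, 1, 2, 5)
  4: (1, 1, 2, 5)
  5: (1, 1, 2, 5)
  6: (5, 0, 1, 4)
  7: (1, 3, 1, 4)
  8: (4, 0, 6, 0)
  9: (1, 6, 0, 1)
  10: (4, 0, 6, 0)
  11: (1, 6, 0, 1)
  12: (5, 0, 1, 4)
  13: (1, 1, 2, 5)
  14: (4, 0, 6, 0)
  15: (2, 2, 4, 3)
  16: (1, 3, 1, 4)
  17: (1, 1, 2, 5)
  18: (4, 0, 6, 0)
  19: (1, 3, 1, 4)
  20: (5, 0, 1, 4)

The 20 indices split into 6 linkage classes (same alcove rep ⇔ same W_11-dot-orbit):

[[1, 7, 16, 19], [2, 8, 10, 14, 18], [3, 4, 5, 13, 17], [6, 12, 20], [9, 11], [15]]


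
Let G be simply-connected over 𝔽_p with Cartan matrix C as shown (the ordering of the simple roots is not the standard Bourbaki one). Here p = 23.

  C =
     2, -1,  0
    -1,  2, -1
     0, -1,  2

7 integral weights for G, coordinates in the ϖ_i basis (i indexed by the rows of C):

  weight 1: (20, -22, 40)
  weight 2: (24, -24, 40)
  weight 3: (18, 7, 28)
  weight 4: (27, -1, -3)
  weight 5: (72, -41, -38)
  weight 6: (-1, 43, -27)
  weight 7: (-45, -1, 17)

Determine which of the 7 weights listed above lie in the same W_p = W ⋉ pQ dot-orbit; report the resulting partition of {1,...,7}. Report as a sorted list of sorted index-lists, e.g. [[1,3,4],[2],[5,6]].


Cartan matrix: type A_3 (|W|=24); un-permuting the 3 rows.

Alcove-folded reps (p=23, 7 weights, presented ϖ-order):

  λ_1+ρ ↦ (18, 3, 2)
  λ_2+ρ ↦ (18, 3, 2)
  λ_3+ρ ↦ (4, 4, 6)
  λ_4+ρ ↦ (18, 3, 2)
  λ_5+ρ ↦ (4, 4, 6)
  λ_6+ρ ↦ (18, 3, 2)
  λ_7+ρ ↦ (18, 3, 2)

The 7 indices split into 2 linkage classes (same alcove rep ⇔ same W_23-dot-orbit):

[[1, 2, 4, 6, 7], [3, 5]]


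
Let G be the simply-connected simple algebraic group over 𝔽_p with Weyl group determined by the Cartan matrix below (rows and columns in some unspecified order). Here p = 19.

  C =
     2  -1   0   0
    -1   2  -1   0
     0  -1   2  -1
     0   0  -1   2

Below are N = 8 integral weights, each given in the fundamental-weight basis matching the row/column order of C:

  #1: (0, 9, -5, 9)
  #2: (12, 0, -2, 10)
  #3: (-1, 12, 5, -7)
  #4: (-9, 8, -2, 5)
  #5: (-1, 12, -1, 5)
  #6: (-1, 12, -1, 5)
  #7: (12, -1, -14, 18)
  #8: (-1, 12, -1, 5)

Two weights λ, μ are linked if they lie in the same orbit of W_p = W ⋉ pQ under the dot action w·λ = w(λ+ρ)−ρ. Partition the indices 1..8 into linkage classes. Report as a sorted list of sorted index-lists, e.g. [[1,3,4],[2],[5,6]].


Type A_4, rank 4, |W|=120; reorder rows/cols to standard.

W_19-reps of the 8 weights in Ā_19 (same 4-coord order as C):

    λ_1 → (1, 6, 4, 6)
    λ_2 → (8, 0, 1, 5)
    λ_3 → (0, 13, 0, 6)
    λ_4 → (8, 0, 1, 5)
    λ_5 → (0, 13, 0, 6)
    λ_6 → (0, 13, 0, 6)
    λ_7 → (0, 13, 0, 6)
    λ_8 → (0, 13, 0, 6)

These 8 weights hit 3 W_19-dot-orbits; sizes (1, 2, 5):

[[1], [2, 4], [3, 5, 6, 7, 8]]


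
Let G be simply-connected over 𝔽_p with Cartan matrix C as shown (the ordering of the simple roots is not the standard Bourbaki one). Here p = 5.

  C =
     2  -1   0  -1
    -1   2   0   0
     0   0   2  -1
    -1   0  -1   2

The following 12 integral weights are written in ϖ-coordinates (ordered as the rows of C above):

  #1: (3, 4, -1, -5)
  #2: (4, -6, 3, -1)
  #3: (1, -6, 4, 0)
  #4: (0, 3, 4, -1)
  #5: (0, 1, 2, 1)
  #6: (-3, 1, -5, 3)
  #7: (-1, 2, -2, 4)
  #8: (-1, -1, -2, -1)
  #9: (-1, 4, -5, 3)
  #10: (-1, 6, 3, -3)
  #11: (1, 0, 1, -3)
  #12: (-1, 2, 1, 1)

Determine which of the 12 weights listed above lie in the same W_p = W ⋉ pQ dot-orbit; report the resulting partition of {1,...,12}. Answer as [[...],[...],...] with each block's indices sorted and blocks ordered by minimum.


A_4 Cartan matrix, 4 simple roots permuted; ρ=(1,1,1,1).

Each λ_j+ρ reduced to Ā_5; 4-tuples below use C's row order:

  λ_1+ρ ↦ (0, 1, 0, 0);  λ_2+ρ ↦ (0, 1, 0, 0);  λ_3+ρ ↦ (0, 1, 0, 2);  λ_4+ρ ↦ (0, 1, 0, 0);  λ_5+ρ ↦ (0, 1, 0, 2);  λ_6+ρ ↦ (0, 0, 2, 2);  λ_7+ρ ↦ (0, 0, 2, 2);  λ_8+ρ ↦ (0, 1, 0, 0);  λ_9+ρ ↦ (0, 1, 0, 0);  λ_10+ρ ↦ (0, 1, 0, 2);  λ_11+ρ ↦ (0, 1, 0, 2);  λ_12+ρ ↦ (0, 1, 0, 2)

Linkage partition of the 12 weights (3 classes, p=5):

[[1, 2, 4, 8, 9], [3, 5, 10, 11, 12], [6, 7]]


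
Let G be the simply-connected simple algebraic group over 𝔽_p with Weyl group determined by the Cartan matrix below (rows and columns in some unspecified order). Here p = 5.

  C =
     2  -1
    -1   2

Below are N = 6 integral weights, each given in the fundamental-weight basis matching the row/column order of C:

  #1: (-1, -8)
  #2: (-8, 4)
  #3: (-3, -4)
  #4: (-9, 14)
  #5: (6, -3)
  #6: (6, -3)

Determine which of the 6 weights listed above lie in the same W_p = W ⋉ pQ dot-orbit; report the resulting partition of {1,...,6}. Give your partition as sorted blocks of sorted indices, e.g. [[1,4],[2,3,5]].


Root system A_2: the 2×2 matrix C matches after relabeling.

Ā_5 reps of the 6 weights (A_2, coords as presented):

    λ_1+ρ ↦ (3, 2)
    λ_2+ρ ↦ (3, 0)
    λ_3+ρ ↦ (3, 2)
    λ_4+ρ ↦ (3, 2)
    λ_5+ρ ↦ (3, 0)
    λ_6+ρ ↦ (3, 0)

Partition of {1..6} into 2 W_5-dot-orbits:

[[1, 3, 4], [2, 5, 6]]


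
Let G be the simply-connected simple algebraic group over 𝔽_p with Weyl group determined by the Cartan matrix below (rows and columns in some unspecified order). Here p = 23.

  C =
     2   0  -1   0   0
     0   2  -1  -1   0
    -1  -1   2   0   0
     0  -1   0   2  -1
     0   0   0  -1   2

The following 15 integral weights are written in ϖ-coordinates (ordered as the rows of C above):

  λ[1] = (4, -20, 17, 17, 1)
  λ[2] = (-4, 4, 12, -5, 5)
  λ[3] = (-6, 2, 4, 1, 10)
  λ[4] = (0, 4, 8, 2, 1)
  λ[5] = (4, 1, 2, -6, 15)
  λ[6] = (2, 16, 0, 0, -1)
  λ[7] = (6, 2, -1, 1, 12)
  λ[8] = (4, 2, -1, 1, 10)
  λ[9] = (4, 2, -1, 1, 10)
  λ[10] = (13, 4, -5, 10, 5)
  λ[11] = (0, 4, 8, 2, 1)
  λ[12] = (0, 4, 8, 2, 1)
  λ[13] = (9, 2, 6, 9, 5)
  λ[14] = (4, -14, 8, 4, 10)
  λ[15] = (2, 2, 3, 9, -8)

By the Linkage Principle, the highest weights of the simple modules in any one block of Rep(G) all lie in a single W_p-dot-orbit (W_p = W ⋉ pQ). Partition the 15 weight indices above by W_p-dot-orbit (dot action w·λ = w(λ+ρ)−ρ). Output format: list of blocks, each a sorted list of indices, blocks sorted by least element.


Dynkin diagram of C (from the 8 off-diagonal −1 entries): A_5.

Alcove-folded reps (p=23, 15 weights, presented ϖ-order):

    λ_1 → (3, 17, 1, 1, 0)
    λ_2 → (3, 1, 10, 4, 2)
    λ_3 → (5, 3, 0, 2, 11)
    λ_4 → (1, 5, 9, 3, 2)
    λ_5 → (5, 3, 0, 2, 11)
    λ_6 → (3, 17, 1, 1, 0)
    λ_7 → (5, 3, 0, 2, 11)
    λ_8 → (5, 3, 0, 2, 11)
    λ_9 → (5, 3, 0, 2, 11)
    λ_10 → (1, 1, 4, 8, 3)
    λ_11 → (1, 5, 9, 3, 2)
    λ_12 → (1, 5, 9, 3, 2)
    λ_13 → (3, 3, 4, 3, 7)
    λ_14 → (1, 1, 4, 8, 3)
    λ_15 → (3, 3, 4, 3, 7)

Linkage partition of the 15 weights (6 classes, p=23):

[[1, 6], [2], [3, 5, 7, 8, 9], [4, 11, 12], [10, 14], [13, 15]]


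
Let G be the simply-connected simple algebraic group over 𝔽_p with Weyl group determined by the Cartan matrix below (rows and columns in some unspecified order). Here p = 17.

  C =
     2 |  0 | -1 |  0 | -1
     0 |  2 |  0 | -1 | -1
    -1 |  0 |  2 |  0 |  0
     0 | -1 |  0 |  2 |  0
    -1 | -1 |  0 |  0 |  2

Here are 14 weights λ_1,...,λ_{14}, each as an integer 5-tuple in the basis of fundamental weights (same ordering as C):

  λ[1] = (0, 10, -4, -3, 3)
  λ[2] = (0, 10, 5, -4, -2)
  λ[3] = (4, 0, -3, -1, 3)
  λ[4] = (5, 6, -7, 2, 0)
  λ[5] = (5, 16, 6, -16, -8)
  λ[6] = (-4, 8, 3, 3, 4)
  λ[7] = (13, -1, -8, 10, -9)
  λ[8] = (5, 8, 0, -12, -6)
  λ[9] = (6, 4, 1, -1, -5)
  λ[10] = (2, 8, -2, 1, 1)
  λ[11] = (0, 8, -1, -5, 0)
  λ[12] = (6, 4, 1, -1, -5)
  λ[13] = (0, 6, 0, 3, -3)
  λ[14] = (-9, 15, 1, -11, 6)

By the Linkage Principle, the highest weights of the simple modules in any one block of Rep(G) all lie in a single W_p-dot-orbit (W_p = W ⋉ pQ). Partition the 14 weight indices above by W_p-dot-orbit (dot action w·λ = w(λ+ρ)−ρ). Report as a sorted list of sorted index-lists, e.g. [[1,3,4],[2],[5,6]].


Type A_5, rank 5, |W|=720; reorder rows/cols to standard.

Folding the 14 weights λ_j+ρ into Ā_17 (reps in the given 5-coord order):

  λ_1 → (2, 9, 1, 2, 2) · λ_2 → (0, 7, 6, 3, 1) · λ_3 → (3, 1, 2, 0, 4) · λ_4 → (0, 7, 6, 3, 1) · λ_5 → (1, 5, 0, 4, 1) · λ_6 → (2, 9, 1, 2, 2) · λ_7 → (0, 7, 6, 3, 1) · λ_8 → (1, 5, 0, 4, 1) · λ_9 → (3, 1, 2, 0, 4) · λ_10 → (2, 9, 1, 2, 2) · λ_11 → (1, 5, 0, 4, 1) · λ_12 → (3, 1, 2, 0, 4) · λ_13 → (1, 5, 0, 4, 1) · λ_14 → (1, 5, 0, 4, 1)

Grouping the 14 weights by Ā_17-representative: 4 linkage classes.

[[1, 6, 10], [2, 4, 7], [3, 9, 12], [5, 8, 11, 13, 14]]


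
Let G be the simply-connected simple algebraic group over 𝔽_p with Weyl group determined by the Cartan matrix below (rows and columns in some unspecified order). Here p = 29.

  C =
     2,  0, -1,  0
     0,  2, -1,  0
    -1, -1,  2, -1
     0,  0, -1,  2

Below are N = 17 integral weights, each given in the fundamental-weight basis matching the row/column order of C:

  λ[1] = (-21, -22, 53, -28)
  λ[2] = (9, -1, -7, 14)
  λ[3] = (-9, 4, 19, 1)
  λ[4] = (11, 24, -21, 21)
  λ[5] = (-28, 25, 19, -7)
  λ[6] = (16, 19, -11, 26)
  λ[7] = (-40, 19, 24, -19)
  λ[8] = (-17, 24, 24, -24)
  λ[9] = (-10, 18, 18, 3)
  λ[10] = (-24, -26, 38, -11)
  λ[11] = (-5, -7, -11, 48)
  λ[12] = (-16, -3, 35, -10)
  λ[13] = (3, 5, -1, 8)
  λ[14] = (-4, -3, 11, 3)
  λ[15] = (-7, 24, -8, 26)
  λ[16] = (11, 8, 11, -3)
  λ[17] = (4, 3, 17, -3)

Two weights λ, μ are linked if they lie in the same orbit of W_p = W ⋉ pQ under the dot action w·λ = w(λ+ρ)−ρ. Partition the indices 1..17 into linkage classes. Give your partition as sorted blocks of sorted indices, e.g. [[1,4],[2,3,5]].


C ↔ D_4 under row/col permutation; |W(D_4)| = 192.

Alcove-folded reps (p=29, 17 weights, presented ϖ-order):

  λ_1+ρ ↦ (5, 4, 2, 2)
  λ_2+ρ ↦ (4, 6, 0, 9)
  λ_3+ρ ↦ (8, 5, 2, 2)
  λ_4+ρ ↦ (8, 5, 2, 2)
  λ_5+ρ ↦ (3, 2, 7, 4)
  λ_6+ρ ↦ (8, 5, 2, 2)
  λ_7+ρ ↦ (3, 2, 7, 4)
  λ_8+ρ ↦ (5, 4, 2, 2)
  λ_9+ρ ↦ (4, 6, 0, 9)
  λ_10+ρ ↦ (4, 6, 0, 9)
  λ_11+ρ ↦ (4, 6, 0, 9)
  λ_12+ρ ↦ (8, 5, 2, 2)
  λ_13+ρ ↦ (4, 6, 0, 9)
  λ_14+ρ ↦ (3, 2, 7, 4)
  λ_15+ρ ↦ (3, 2, 7, 4)
  λ_16+ρ ↦ (8, 5, 2, 2)
  λ_17+ρ ↦ (5, 4, 2, 2)

Grouping the 17 weights by Ā_29-representative: 4 linkage classes.

[[1, 8, 17], [2, 9, 10, 11, 13], [3, 4, 6, 12, 16], [5, 7, 14, 15]]


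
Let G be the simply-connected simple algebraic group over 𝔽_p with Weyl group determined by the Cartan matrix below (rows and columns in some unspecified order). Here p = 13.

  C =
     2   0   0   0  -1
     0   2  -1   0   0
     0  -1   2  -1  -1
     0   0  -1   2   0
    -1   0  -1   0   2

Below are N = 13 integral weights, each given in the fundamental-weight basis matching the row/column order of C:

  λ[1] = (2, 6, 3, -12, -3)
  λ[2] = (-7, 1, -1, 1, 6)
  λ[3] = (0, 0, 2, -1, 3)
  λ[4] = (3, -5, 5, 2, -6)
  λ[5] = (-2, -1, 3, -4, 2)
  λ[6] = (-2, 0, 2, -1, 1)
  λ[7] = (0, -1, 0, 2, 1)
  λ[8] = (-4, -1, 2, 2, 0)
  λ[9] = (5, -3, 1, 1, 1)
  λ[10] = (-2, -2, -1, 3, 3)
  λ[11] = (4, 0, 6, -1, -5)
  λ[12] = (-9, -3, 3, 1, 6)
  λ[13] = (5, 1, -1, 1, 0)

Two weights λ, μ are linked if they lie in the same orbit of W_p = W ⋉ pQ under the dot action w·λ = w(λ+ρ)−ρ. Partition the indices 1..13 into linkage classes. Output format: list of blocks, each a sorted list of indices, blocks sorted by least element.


Dynkin diagram of C (from the 8 off-diagonal −1 entries): D_5.

W_13-reps of the 13 weights in Ā_13 (same 5-coord order as C):

  λ_1+ρ ↦ (6, 2, 0, 2, 1) · λ_2+ρ ↦ (6, 2, 0, 2, 1) · λ_3+ρ ↦ (1, 1, 3, 0, 1) · λ_4+ρ ↦ (1, 1, 3, 0, 1) · λ_5+ρ ↦ (1, 0, 1, 3, 2) · λ_6+ρ ↦ (1, 1, 3, 0, 1) · λ_7+ρ ↦ (1, 0, 1, 3, 2) · λ_8+ρ ↦ (1, 0, 1, 3, 2) · λ_9+ρ ↦ (6, 2, 0, 2, 1) · λ_10+ρ ↦ (1, 0, 1, 3, 2) · λ_11+ρ ↦ (1, 1, 3, 0, 1) · λ_12+ρ ↦ (6, 2, 0, 2, 1) · λ_13+ρ ↦ (6, 2, 0, 2, 1)

Partition of {1..13} into 3 W_13-dot-orbits:

[[1, 2, 9, 12, 13], [3, 4, 6, 11], [5, 7, 8, 10]]


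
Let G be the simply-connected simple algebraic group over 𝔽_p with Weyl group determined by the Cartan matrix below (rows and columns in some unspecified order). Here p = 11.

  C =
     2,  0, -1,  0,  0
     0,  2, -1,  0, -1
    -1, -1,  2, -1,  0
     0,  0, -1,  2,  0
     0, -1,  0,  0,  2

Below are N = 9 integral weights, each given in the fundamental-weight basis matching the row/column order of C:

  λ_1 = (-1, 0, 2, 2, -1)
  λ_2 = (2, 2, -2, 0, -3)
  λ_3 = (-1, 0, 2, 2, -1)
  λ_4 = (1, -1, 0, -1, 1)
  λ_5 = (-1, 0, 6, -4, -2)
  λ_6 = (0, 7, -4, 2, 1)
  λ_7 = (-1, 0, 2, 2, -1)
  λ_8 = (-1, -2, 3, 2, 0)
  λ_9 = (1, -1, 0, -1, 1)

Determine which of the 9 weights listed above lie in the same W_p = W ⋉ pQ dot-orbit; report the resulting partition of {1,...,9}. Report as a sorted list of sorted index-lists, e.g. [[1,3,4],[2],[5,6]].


Dynkin diagram of C (from the 8 off-diagonal −1 entries): D_5.

Folding the 9 weights λ_j+ρ into Ā_11 (reps in the given 5-coord order):

  λ_1 → (0, 1, 3, 3, 0);  λ_2 → (2, 0, 1, 0, 2);  λ_3 → (0, 1, 3, 3, 0);  λ_4 → (2, 0, 1, 0, 2);  λ_5 → (0, 1, 3, 3, 0);  λ_6 → (2, 0, 1, 0, 2);  λ_7 → (0, 1, 3, 3, 0);  λ_8 → (0, 1, 3, 3, 0);  λ_9 → (2, 0, 1, 0, 2)

The 9 indices split into 2 linkage classes (same alcove rep ⇔ same W_11-dot-orbit):

[[1, 3, 5, 7, 8], [2, 4, 6, 9]]


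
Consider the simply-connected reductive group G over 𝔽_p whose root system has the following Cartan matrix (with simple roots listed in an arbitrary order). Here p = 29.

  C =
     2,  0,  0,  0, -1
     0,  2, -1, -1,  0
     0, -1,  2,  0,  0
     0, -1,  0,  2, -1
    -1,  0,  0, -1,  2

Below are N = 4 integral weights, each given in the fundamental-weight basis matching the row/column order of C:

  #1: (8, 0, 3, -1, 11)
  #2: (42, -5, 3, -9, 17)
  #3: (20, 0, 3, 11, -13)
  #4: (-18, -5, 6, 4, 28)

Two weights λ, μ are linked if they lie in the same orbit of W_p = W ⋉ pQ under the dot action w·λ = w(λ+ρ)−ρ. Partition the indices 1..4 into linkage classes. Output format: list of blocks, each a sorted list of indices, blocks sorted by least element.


C ↔ A_5 under row/col permutation; |W(A_5)| = 720.

λ_j+ρ reflected into Ā_29 (⟨·,θ^∨⟩≤29); 5-tuples as given:

  λ_1+ρ ↦ (9, 1, 4, 0, 12)
  λ_2+ρ ↦ (3, 4, 0, 6, 11)
  λ_3+ρ ↦ (9, 1, 4, 0, 12)
  λ_4+ρ ↦ (9, 1, 4, 0, 12)

These 4 weights hit 2 W_29-dot-orbits; sizes (3, 1):

[[1, 3, 4], [2]]


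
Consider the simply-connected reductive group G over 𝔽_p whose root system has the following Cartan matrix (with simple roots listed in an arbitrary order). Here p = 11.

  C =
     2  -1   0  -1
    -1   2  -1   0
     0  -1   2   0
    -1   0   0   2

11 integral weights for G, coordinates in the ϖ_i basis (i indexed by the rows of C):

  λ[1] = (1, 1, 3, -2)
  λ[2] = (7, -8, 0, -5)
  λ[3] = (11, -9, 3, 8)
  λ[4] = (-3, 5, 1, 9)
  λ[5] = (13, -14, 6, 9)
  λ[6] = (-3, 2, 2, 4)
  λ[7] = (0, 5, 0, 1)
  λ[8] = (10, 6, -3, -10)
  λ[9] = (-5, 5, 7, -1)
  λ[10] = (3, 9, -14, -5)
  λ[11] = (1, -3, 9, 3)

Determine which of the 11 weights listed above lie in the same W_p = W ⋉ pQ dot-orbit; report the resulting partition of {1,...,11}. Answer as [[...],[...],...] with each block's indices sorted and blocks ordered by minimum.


C ↔ A_4 under row/col permutation; |W(A_4)| = 120.

W_11-reps of the 11 weights in Ā_11 (same 4-coord order as C):

  [1] (1, 2, 4, 1)
  [2] (1, 2, 4, 1)
  [3] (1, 2, 4, 1)
  [4] (2, 1, 3, 3)
  [5] (0, 2, 5, 1)
  [6] (2, 1, 3, 3)
  [7] (1, 6, 1, 2)
  [8] (2, 0, 5, 2)
  [9] (0, 2, 5, 1)
  [10] (1, 0, 7, 2)
  [11] (0, 2, 5, 1)

Grouping the 11 weights by Ā_11-representative: 6 linkage classes.

[[1, 2, 3], [4, 6], [5, 9, 11], [7], [8], [10]]


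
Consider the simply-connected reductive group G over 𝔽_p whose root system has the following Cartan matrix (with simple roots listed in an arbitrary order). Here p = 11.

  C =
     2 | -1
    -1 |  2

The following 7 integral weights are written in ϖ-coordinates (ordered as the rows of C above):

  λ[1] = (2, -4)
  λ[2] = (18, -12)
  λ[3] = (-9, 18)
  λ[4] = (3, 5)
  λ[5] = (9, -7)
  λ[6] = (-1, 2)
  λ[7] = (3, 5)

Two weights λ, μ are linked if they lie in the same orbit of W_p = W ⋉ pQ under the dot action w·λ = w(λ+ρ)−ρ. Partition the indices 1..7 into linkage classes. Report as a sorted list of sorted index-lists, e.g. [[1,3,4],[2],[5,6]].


C ↔ A_2 under row/col permutation; |W(A_2)| = 6.

Each λ_j+ρ reduced to Ā_11; 2-tuples below use C's row order:

    [1] (0, 3)
    [2] (0, 3)
    [3] (0, 3)
    [4] (4, 6)
    [5] (4, 6)
    [6] (0, 3)
    [7] (4, 6)

Partition of {1..7} into 2 W_11-dot-orbits:

[[1, 2, 3, 6], [4, 5, 7]]


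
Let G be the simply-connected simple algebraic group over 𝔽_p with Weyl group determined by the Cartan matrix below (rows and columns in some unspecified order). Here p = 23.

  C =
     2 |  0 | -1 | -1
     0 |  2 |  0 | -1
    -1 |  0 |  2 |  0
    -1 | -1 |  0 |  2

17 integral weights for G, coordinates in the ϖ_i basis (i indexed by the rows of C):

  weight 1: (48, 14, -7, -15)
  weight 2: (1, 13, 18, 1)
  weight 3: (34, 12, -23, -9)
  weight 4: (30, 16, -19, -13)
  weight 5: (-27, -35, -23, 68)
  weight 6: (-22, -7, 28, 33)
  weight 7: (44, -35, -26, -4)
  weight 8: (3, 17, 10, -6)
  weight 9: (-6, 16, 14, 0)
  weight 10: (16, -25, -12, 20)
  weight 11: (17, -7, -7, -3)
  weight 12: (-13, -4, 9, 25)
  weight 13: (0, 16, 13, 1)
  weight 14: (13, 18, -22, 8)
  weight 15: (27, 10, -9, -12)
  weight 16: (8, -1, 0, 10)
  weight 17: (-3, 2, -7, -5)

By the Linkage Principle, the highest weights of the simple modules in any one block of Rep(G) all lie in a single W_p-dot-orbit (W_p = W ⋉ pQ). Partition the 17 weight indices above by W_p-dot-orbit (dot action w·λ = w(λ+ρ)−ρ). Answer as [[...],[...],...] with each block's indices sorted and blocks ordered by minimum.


Dynkin diagram of C (from the 6 off-diagonal −1 entries): A_4.

λ_j+ρ reflected into Ā_23 (⟨·,θ^∨⟩≤23); 4-tuples as given:

    1: (1, 6, 3, 2)
    2: (2, 0, 5, 2)
    3: (1, 8, 5, 4)
    4: (1, 8, 5, 4)
    5: (9, 0, 1, 11)
    6: (4, 2, 6, 6)
    7: (1, 6, 3, 2)
    8: (1, 8, 5, 4)
    9: (1, 8, 5, 4)
    10: (1, 6, 3, 2)
    11: (4, 2, 6, 6)
    12: (9, 0, 1, 11)
    13: (1, 6, 3, 2)
    14: (2, 0, 5, 2)
    15: (9, 5, 3, 6)
    16: (9, 0, 1, 11)
    17: (1, 6, 3, 2)

Partition of {1..17} into 6 W_23-dot-orbits:

[[1, 7, 10, 13, 17], [2, 14], [3, 4, 8, 9], [5, 12, 16], [6, 11], [15]]


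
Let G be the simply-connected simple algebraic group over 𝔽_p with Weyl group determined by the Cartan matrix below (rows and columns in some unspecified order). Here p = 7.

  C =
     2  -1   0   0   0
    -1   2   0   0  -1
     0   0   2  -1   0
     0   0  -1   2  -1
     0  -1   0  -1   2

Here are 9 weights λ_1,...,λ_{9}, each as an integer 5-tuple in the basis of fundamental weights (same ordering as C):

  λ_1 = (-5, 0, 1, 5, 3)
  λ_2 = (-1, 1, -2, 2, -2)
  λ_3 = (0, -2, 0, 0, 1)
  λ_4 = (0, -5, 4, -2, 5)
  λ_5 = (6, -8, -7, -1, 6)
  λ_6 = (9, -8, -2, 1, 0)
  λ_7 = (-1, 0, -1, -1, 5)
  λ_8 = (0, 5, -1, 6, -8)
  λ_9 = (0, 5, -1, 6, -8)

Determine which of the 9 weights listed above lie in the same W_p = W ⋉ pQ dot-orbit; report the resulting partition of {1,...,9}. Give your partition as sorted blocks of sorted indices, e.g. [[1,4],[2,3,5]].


Cartan matrix: type A_5 (|W|=720); un-permuting the 5 rows.

λ_j+ρ reflected into Ā_7 (⟨·,θ^∨⟩≤7); 5-tuples as given:

  λ_1+ρ ↦ (0, 1, 1, 1, 1) · λ_2+ρ ↦ (0, 1, 1, 1, 1) · λ_3+ρ ↦ (0, 1, 1, 1, 1) · λ_4+ρ ↦ (0, 1, 1, 1, 1) · λ_5+ρ ↦ (0, 1, 0, 0, 6) · λ_6+ρ ↦ (0, 1, 1, 1, 1) · λ_7+ρ ↦ (0, 1, 0, 0, 6) · λ_8+ρ ↦ (0, 1, 0, 0, 6) · λ_9+ρ ↦ (0, 1, 0, 0, 6)

These 9 weights hit 2 W_7-dot-orbits; sizes (5, 4):

[[1, 2, 3, 4, 6], [5, 7, 8, 9]]


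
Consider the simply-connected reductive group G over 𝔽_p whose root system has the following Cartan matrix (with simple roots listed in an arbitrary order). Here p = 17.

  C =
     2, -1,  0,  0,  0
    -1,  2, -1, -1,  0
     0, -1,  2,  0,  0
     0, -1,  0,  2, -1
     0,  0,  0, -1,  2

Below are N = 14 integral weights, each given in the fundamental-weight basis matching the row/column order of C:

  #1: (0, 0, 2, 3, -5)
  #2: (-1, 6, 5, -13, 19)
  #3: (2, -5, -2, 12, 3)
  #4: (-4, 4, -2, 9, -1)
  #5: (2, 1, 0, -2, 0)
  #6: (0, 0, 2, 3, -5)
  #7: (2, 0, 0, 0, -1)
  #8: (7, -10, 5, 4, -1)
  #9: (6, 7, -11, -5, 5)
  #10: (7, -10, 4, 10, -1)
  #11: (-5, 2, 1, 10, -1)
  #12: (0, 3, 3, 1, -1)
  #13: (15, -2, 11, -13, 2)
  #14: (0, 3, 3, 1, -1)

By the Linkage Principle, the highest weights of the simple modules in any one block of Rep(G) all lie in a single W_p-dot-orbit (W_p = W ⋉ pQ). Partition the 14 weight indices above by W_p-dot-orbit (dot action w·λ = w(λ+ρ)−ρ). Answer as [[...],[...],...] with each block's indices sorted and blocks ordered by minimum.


Root system D_5: the 5×5 matrix C matches after relabeling.

Ā_17 reps of the 14 weights (D_5, coords as presented):

  [1] (1, 1, 3, 0, 4) · [2] (1, 1, 3, 0, 4) · [3] (1, 1, 3, 0, 4) · [4] (3, 1, 1, 1, 0) · [5] (3, 1, 1, 1, 0) · [6] (1, 1, 3, 0, 4) · [7] (3, 1, 1, 1, 0) · [8] (1, 1, 3, 0, 4) · [9] (1, 4, 4, 2, 0) · [10] (1, 4, 4, 2, 0) · [11] (3, 1, 1, 1, 0) · [12] (1, 4, 4, 2, 0) · [13] (3, 1, 1, 1, 0) · [14] (1, 4, 4, 2, 0)

These 14 weights hit 3 W_17-dot-orbits; sizes (5, 5, 4):

[[1, 2, 3, 6, 8], [4, 5, 7, 11, 13], [9, 10, 12, 14]]


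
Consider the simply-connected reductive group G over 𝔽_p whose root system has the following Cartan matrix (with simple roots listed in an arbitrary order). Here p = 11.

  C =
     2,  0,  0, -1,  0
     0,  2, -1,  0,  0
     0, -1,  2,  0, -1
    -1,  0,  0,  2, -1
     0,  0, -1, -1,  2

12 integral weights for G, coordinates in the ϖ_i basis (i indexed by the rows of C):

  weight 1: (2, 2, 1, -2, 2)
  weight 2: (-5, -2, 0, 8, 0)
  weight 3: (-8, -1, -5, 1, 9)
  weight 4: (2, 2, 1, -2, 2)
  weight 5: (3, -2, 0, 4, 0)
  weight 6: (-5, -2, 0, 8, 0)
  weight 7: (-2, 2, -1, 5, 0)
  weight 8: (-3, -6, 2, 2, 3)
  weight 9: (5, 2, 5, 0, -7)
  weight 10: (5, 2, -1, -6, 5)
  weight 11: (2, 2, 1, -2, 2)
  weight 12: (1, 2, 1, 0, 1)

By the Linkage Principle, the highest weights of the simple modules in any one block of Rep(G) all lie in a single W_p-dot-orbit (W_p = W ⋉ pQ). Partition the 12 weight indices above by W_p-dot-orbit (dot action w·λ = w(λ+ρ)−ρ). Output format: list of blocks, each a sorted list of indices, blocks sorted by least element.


Cartan matrix: type A_5 (|W|=720); un-permuting the 5 rows.

W_11-reps of the 12 weights in Ā_11 (same 5-coord order as C):

  λ_1 → (2, 3, 2, 1, 2)
  λ_2 → (4, 1, 0, 5, 1)
  λ_3 → (1, 3, 0, 5, 1)
  λ_4 → (2, 3, 2, 1, 2)
  λ_5 → (4, 1, 0, 5, 1)
  λ_6 → (4, 1, 0, 5, 1)
  λ_7 → (1, 3, 0, 5, 1)
  λ_8 → (2, 3, 2, 1, 2)
  λ_9 → (1, 3, 0, 5, 1)
  λ_10 → (1, 3, 0, 5, 1)
  λ_11 → (2, 3, 2, 1, 2)
  λ_12 → (2, 3, 2, 1, 2)

The 12 indices split into 3 linkage classes (same alcove rep ⇔ same W_11-dot-orbit):

[[1, 4, 8, 11, 12], [2, 5, 6], [3, 7, 9, 10]]
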